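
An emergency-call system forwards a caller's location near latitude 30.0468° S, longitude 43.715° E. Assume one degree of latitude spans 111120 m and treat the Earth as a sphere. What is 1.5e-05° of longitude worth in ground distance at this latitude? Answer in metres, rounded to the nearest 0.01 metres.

1.44 metres

One degree of longitude here spans 111120 × cos 30.0468° = 111120 × 0.8656 ≈ 96187.3 m; 1.5e-05° of that is 1.44281 m.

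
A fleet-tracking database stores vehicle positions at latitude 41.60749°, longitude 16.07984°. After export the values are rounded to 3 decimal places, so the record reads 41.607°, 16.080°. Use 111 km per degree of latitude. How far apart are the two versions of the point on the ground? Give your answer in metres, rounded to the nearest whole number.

56 metres

Δlat = 41.60749 − 41.607 = +0.00049°; Δlon = 16.07984 − 16.080 = -0.00016°.
North–south shift: 0.00049 × 111000 = 54.39 m.
East–west at this latitude: -0.00016° × 111000 × cos 41.607° ≈ -0.00016 × 82996.6 = -13.2795 m.
Combined displacement = (54.39² + 13.2795²)^½ ≈ 55.9876 m.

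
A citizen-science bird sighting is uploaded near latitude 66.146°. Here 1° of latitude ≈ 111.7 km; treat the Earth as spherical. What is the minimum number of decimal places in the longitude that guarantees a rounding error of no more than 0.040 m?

6

At 66.146° one degree of longitude covers 111700 × cos 66.146° ≈ 111700 × 0.4044 ≈ 45172.3 m.
N decimal places → at most half a unit in the last place, 0.5 × 10⁻ᴺ° = 45172.3/2 × 10⁻ᴺ m.
Setting 22586.2 × 10⁻ᴺ ≤ 0.040 gives 10ᴺ ≥ 5.647e+05, i.e. N ≥ 5.75.
At 5 places the error can reach 0.226 m, but 6 places keeps it to 0.0226 m.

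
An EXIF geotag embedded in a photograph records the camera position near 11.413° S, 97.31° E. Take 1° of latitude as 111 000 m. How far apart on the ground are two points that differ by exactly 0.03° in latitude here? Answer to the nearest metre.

3330 metres

Along a meridian 0.03° is 0.03 × 111000 = 3330 m.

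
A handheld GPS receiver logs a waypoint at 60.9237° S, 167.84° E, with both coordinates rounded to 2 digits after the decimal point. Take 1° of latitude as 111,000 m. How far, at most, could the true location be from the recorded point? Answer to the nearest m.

617 m

Rounding to 2 decimal places leaves each coordinate within ±0.005° of the true value.
N–S: 0.005° × 111000 m/° = 555 m.
East–west component at 60.9237°: 0.005° × 111000 × cos 60.9237° ≈ 0.005 × 53943.1 ≈ 269.716 m.
The two errors are perpendicular, so the maximum displacement is √(555² + 269.716²) ≈ 617.067 m.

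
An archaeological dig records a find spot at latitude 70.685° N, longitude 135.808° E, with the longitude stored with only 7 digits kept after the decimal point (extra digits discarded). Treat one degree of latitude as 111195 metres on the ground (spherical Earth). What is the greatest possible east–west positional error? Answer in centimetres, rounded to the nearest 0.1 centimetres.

0.4 centimetres

Truncating at 7 decimal places can drop up to a full unit in the last place, so the longitude may be off by as much as 1e-07°.
At latitude 70.685° a degree of longitude spans 111195 m × cos 70.685° = 111195 × 0.3308 ≈ 36779 m.
East–west error: 1e-07° × 36779 m/° ≈ 0.0036779 m.
That is 0.0036779 m = 0.36779 cm.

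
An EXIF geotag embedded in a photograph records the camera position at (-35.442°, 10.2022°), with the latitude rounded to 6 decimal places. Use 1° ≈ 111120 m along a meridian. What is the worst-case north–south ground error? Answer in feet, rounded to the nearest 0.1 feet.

0.2 feet

Rounding to 6 decimal places leaves the latitude within ±5e-07° of the true value.
North–south distance: 5e-07° × 111120 m/° = 0.05556 m.
In feet: 0.05556 m ÷ 0.3048 ≈ 0.18228 ft.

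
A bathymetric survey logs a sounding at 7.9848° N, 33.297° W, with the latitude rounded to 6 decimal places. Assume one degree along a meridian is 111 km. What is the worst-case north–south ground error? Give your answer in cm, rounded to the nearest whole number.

Rounding to 6 decimal places leaves the latitude within ±5e-07° of the true value.
Along the meridian that is 5e-07° × 111000 m/° = 0.0555 m.
That is 0.0555 m = 5.55 cm.

6 cm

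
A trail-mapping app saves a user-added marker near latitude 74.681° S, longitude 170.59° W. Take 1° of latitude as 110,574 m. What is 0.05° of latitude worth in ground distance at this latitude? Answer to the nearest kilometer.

Along a meridian 0.05° is 0.05 × 110574 = 5528.7 m.
That is 5528.7 m = 5.5287 km.

6 kilometers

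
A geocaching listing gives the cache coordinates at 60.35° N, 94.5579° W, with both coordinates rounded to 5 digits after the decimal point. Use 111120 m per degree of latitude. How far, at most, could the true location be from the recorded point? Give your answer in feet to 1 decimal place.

Rounding to 5 decimal places leaves each coordinate within ±5e-06° of the true value.
N–S: 5e-06° × 111120 m/° = 0.5556 m.
East–west component at 60.35°: 5e-06° × 111120 × cos 60.35° ≈ 5e-06 × 54971.1 ≈ 0.274856 m.
The two errors are perpendicular, so the maximum displacement is √(0.5556² + 0.274856²) ≈ 0.619868 m.
In feet: 0.619868 m ÷ 0.3048 ≈ 2.0337 ft.

2.0 feet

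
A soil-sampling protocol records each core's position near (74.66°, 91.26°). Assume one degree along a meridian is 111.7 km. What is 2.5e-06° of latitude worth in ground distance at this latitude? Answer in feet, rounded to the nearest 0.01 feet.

0.92 feet

Along a meridian 2.5e-06° is 2.5e-06 × 111700 = 0.27925 m.
Converting: 0.27925 m × 3.2808 ft/m ≈ 0.91617 ft.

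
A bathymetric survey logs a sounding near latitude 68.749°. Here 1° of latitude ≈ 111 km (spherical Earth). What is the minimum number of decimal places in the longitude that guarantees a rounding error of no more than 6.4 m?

At 68.749° one degree of longitude covers 111000 × cos 68.749° ≈ 111000 × 0.3625 ≈ 40232.4 m.
With N decimal places the half-ulp bound is 0.5·10⁻ᴺ°, or 0.5·10⁻ᴺ × 40232.4 m on the ground.
Need 0.5 × 40232.4 × 10⁻ᴺ ≤ 6.4 → 10⁻ᴺ ≤ 3.182e-04, so N ≥ 3.50.
N = 3 would give 20.1 m (too coarse); N = 4 gives 2.01 m ≤ 6.4 m.

4 decimal places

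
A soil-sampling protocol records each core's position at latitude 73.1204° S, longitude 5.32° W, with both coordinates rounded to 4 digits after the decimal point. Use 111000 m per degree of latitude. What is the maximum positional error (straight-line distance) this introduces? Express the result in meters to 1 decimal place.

5.8 meters

Rounding to 4 decimal places leaves each coordinate within ±5e-05° of the true value.
N–S: 5e-05° × 111000 m/° = 5.55 m.
E–W at 73.1204°: 5e-05° × 111000 × cos 73.1204° = 5e-05 × 111000 × 0.2904 ≈ 1.61151 m.
Combining orthogonally: (5.55² + 1.61151²)^½ ≈ 5.77923 m.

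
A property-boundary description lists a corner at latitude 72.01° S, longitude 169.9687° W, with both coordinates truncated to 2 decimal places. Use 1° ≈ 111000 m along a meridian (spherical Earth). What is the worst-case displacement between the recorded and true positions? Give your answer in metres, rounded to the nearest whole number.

Truncating at 2 decimal places can drop up to a full unit in the last place, so each coordinate may be off by as much as 0.01°.
Latitude error → 0.01 × 111000 = 1110 m along the meridian.
East–west component at 72.01°: 0.01° × 111000 × cos 72.01° ≈ 0.01 × 34282.5 ≈ 342.825 m.
The two errors are perpendicular, so the maximum displacement is √(1110² + 342.825²) ≈ 1161.74 m.

1162 metres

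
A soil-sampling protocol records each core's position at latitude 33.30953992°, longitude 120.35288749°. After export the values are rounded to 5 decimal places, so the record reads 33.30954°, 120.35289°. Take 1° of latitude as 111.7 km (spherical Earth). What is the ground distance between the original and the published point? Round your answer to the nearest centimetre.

23 centimetres

Δlat = 33.30953992 − 33.30954 = -0.00000008°; Δlon = 120.35288749 − 120.35289 = -0.00000251°.
N–S: -0.00000008° × 111700 m/° = -0.008936 m.
E–W at 33.3095°: -0.00000251° × 111700 × cos 33.3095° = -0.00000251 × 111700 × 0.8357 ≈ -0.234307 m.
Combined displacement = (0.008936² + 0.234307²)^½ ≈ 0.234478 m.
That is 0.234478 m = 23.448 cm.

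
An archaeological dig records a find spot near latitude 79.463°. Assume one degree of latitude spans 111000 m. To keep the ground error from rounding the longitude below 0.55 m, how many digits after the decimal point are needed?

At 79.463° one degree of longitude covers 111000 × cos 79.463° ≈ 111000 × 0.1829 ≈ 20298.6 m.
N decimal places → at most half a unit in the last place, 0.5 × 10⁻ᴺ° = 20298.6/2 × 10⁻ᴺ m.
Need 0.5 × 20298.6 × 10⁻ᴺ ≤ 0.55 → 10⁻ᴺ ≤ 5.419e-05, so N ≥ 4.27.
At 4 places the error can reach 1.01 m, but 5 places keeps it to 0.101 m.

5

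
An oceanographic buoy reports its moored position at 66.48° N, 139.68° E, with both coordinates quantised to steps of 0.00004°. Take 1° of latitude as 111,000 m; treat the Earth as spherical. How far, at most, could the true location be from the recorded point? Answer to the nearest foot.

8 feet

With a 0.00004° grid the true value lies within half a step, ±0.00004°/2 = ±2e-05°, of the stored one.
N–S: 2e-05° × 111000 m/° = 2.22 m.
E–W at 66.48°: 2e-05° × 111000 × cos 66.48° = 2e-05 × 111000 × 0.3991 ≈ 0.885934 m.
Combining orthogonally: (2.22² + 0.885934²)^½ ≈ 2.39025 m.
Converting: 2.39025 m × 3.2808 ft/m ≈ 7.842 ft.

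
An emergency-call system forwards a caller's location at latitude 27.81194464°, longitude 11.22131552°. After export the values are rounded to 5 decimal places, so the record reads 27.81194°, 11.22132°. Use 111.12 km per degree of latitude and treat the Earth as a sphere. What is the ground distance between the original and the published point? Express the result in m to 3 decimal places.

The latitude changed by +0.00000464° and the longitude by -0.00000448°.
N–S: 0.00000464° × 111120 m/° = 0.515597 m.
East–west at this latitude: -0.00000448° × 111120 × cos 27.8119° ≈ -0.00000448 × 98283.8 = -0.440312 m.
Distance: √(0.515597² + 0.440312²) ≈ 0.678022 m.

0.678 m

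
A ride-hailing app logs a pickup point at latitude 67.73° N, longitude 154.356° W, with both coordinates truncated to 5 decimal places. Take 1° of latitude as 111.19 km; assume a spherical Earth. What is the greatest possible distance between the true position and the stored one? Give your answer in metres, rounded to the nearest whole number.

Truncating at 5 decimal places can drop up to a full unit in the last place, so each coordinate may be off by as much as 1e-05°.
N–S: 1e-05° × 111190 m/° = 1.1119 m.
Longitude error → 1e-05 × 111190 × cos 67.73° = 1e-05 × 111190 × 0.3790 ≈ 0.421379 m.
The two errors are perpendicular, so the maximum displacement is √(1.1119² + 0.421379²) ≈ 1.18907 m.

1 metres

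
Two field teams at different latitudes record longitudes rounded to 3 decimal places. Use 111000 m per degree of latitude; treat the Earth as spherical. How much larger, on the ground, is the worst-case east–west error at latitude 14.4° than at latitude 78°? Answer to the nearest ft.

Rounding to 3 decimal places leaves the longitude within ±0.0005° of the true value.
Error at 14.4° = 0.0005° × 111000 × cos 14.4° ≈ 55.5 × 0.9686 = 53.756 m.
Error at 78° = 0.0005° × 111000 × cos 78° ≈ 55.5 × 0.2079 = 11.539 m.
So the lower-latitude error exceeds the higher by 53.756 − 11.539 = 42.217 m.
In feet: 42.2173 m ÷ 0.3048 ≈ 138.51 ft.

139 ft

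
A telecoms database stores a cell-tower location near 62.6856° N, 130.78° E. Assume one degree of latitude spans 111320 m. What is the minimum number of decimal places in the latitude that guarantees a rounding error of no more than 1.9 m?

One degree of latitude covers 111320 m.
With N decimal places the half-ulp bound is 0.5·10⁻ᴺ°, or 0.5·10⁻ᴺ × 111320 m on the ground.
Need 0.5 × 111320 × 10⁻ᴺ ≤ 1.9 → 10⁻ᴺ ≤ 3.414e-05, so N ≥ 4.47.
N = 4 would give 5.57 m (too coarse); N = 5 gives 0.557 m ≤ 1.9 m.

5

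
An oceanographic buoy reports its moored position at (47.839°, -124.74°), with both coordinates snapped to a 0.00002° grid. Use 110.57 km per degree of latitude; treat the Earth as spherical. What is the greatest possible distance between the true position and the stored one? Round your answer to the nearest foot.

4 feet

With a 0.00002° grid the true value lies within half a step, ±0.00002°/2 = ±1e-05°, of the stored one.
North–south component: 1e-05° × 110570 = 1.1057 m.
Longitude error → 1e-05 × 110570 × cos 47.839° = 1e-05 × 110570 × 0.6712 ≈ 0.742164 m.
The two errors are perpendicular, so the maximum displacement is √(1.1057² + 0.742164²) ≈ 1.33168 m.
In feet: 1.33168 m ÷ 0.3048 ≈ 4.369 ft.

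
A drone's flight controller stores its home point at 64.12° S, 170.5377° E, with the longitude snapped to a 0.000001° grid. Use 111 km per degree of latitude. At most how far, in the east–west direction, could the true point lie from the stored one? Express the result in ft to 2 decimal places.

With a 0.000001° grid the true value lies within half a step, ±0.000001°/2 = ±5e-07°, of the stored one.
At latitude 64.12° a degree of longitude spans 111000 m × cos 64.12° = 111000 × 0.4365 ≈ 48450.1 m.
So at most 5e-07° × 48450.1 ≈ 0.0242251 m east–west.
In feet: 0.0242251 m ÷ 0.3048 ≈ 0.079479 ft.

0.08 ft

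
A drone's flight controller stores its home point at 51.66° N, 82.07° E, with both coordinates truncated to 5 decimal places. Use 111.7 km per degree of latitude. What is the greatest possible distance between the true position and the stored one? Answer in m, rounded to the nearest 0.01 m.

Truncating at 5 decimal places can drop up to a full unit in the last place, so each coordinate may be off by as much as 1e-05°.
N–S: 1e-05° × 111700 m/° = 1.117 m.
E–W at 51.66°: 1e-05° × 111700 × cos 51.66° = 1e-05 × 111700 × 0.6203 ≈ 0.692905 m.
Combining orthogonally: (1.117² + 0.692905²)^½ ≈ 1.31446 m.

1.31 m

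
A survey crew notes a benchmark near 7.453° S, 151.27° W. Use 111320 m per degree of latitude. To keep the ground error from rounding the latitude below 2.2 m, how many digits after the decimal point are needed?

5 decimal places

One degree of latitude covers 111320 m.
N decimal places → at most half a unit in the last place, 0.5 × 10⁻ᴺ° = 111320/2 × 10⁻ᴺ m.
Setting 55660 × 10⁻ᴺ ≤ 2.2 gives 10ᴺ ≥ 2.53e+04, i.e. N ≥ 4.40.
So 5 decimal places suffice (0.557 m); 4 would allow up to 5.57 m.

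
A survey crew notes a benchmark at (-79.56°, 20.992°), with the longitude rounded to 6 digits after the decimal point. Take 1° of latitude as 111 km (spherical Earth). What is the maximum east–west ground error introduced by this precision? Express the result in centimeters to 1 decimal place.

Rounding to 6 decimal places leaves the longitude within ±5e-07° of the true value.
One degree of longitude at 79.56° is 111000 × cos 79.56° ≈ 111000 × 0.1812 = 20113.8 m.
East–west error: 5e-07° × 20113.8 m/° ≈ 0.0100569 m.
That is 0.0100569 m = 1.0057 cm.

1.0 centimeters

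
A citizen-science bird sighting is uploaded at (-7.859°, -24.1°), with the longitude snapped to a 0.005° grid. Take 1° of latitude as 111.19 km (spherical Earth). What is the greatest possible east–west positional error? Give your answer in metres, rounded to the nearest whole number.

With a 0.005° grid the true value lies within half a step, ±0.005°/2 = ±0.0025°, of the stored one.
One degree of longitude at 7.859° is 111190 × cos 7.859° ≈ 111190 × 0.9906 = 110146 m.
So at most 0.0025° × 110146 ≈ 275.364 m east–west.

275 metres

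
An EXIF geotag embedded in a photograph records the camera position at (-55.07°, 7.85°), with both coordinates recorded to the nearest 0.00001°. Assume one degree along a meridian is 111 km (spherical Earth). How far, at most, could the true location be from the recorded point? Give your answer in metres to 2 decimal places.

Rounding to 5 decimal places leaves each coordinate within ±5e-06° of the true value.
Latitude error → 5e-06 × 111000 = 0.555 m along the meridian.
East–west component at 55.07°: 5e-06° × 111000 × cos 55.07° ≈ 5e-06 × 63555.9 ≈ 0.317779 m.
Combining orthogonally: (0.555² + 0.317779²)^½ ≈ 0.639538 m.

0.64 metres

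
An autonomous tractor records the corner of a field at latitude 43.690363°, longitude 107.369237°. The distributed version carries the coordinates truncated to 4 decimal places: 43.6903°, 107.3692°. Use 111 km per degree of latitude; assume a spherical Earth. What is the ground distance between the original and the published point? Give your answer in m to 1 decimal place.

The latitude changed by +0.000063° and the longitude by +0.000037°.
North–south shift: 0.000063 × 111000 = 6.993 m.
East–west at this latitude: 0.000037° × 111000 × cos 43.6903° ≈ 0.000037 × 80262.3 = 2.96971 m.
Distance: √(6.993² + 2.96971²) ≈ 7.59745 m.

7.6 m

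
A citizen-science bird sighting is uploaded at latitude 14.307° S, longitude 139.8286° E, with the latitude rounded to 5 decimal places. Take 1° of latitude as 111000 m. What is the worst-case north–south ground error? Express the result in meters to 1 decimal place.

Rounding to 5 decimal places leaves the latitude within ±5e-06° of the true value.
Along the meridian that is 5e-06° × 111000 m/° = 0.555 m.

0.6 meters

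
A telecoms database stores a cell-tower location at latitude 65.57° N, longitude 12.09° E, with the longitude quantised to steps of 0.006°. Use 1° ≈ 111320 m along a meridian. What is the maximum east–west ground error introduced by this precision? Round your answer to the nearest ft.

453 ft

With a 0.006° grid the true value lies within half a step, ±0.006°/2 = ±0.003°, of the stored one.
One degree of longitude at 65.57° is 111320 × cos 65.57° ≈ 111320 × 0.4136 = 46039.9 m.
East–west error: 0.003° × 46039.9 m/° ≈ 138.12 m.
In feet: 138.12 m ÷ 0.3048 ≈ 453.15 ft.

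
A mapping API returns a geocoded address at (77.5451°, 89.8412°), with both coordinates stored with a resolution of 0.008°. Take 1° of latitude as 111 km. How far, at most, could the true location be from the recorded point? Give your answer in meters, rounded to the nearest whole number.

454 meters

With a 0.008° grid the true value lies within half a step, ±0.008°/2 = ±0.004°, of the stored one.
Latitude error → 0.004 × 111000 = 444 m along the meridian.
East–west component at 77.5451°: 0.004° × 111000 × cos 77.5451° ≈ 0.004 × 23939.5 ≈ 95.758 m.
Combining orthogonally: (444² + 95.758²)^½ ≈ 454.209 m.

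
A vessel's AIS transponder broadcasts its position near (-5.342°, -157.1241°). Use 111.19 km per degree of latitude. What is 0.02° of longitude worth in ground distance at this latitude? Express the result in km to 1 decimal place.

2.2 km

One degree of longitude here spans 111190 × cos 5.342° = 111190 × 0.9957 ≈ 110707 m; 0.02° of that is 2214.14 m.
That is 2214.14 m = 2.2141 km.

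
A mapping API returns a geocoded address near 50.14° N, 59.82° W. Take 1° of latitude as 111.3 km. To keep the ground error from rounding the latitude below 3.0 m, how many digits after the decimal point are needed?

One degree of latitude covers 111300 m.
Rounding to N decimal places gives at most 0.5 × 10⁻ᴺ degrees of error, i.e. 0.5 × 10⁻ᴺ × 111300 m.
Need 0.5 × 111300 × 10⁻ᴺ ≤ 3.0 → 10⁻ᴺ ≤ 5.391e-05, so N ≥ 4.27.
N = 4 would give 5.57 m (too coarse); N = 5 gives 0.556 m ≤ 3.0 m.

5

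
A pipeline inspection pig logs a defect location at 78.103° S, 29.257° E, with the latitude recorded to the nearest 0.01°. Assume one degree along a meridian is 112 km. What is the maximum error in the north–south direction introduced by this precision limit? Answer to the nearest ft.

Rounding to 2 decimal places leaves the latitude within ±0.005° of the true value.
North–south distance: 0.005° × 112000 m/° = 560 m.
Converting: 560 m × 3.2808 ft/m ≈ 1837.3 ft.

1837 ft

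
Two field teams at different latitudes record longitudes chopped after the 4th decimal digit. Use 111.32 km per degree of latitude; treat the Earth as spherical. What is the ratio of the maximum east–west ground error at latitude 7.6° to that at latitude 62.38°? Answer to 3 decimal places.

Truncating at 4 decimal places can drop up to a full unit in the last place, so the longitude may be off by as much as 0.0001°.
At 7.6°: 0.0001° × 111320 × cos 7.6° = 0.0001 × 111320 × 0.9912 ≈ 11.034 m.
At 62.38°: 0.0001° × 111320 × cos 62.38° = 0.0001 × 111320 × 0.4636 ≈ 5.1609 m.
The ratio reduces to cos 7.6° / cos 62.38° = 0.9912/0.4636 ≈ 2.1381.

2.138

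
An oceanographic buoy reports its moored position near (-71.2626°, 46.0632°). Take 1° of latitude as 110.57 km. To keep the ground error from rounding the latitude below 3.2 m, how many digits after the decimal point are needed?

One degree of latitude covers 110570 m.
With N decimal places the half-ulp bound is 0.5·10⁻ᴺ°, or 0.5·10⁻ᴺ × 110570 m on the ground.
Setting 55285 × 10⁻ᴺ ≤ 3.2 gives 10ᴺ ≥ 1.728e+04, i.e. N ≥ 4.24.
At 4 places the error can reach 5.53 m, but 5 places keeps it to 0.553 m.

5 decimal places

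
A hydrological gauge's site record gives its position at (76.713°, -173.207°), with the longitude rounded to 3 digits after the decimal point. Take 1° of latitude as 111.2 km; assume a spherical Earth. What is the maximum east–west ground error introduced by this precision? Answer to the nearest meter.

13 meters

Rounding to 3 decimal places leaves the longitude within ±0.0005° of the true value.
Parallels shrink by cos φ, so at 76.713° a degree of longitude is 111200 × 0.2298 ≈ 25557 m.
East–west error: 0.0005° × 25557 m/° ≈ 12.7785 m.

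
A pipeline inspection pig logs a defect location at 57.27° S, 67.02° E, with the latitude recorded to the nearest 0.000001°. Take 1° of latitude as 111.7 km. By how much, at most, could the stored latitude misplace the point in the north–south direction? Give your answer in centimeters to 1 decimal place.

Rounding to 6 decimal places leaves the latitude within ±5e-07° of the true value.
North–south distance: 5e-07° × 111700 m/° = 0.05585 m.
That is 0.05585 m = 5.585 cm.

5.6 centimeters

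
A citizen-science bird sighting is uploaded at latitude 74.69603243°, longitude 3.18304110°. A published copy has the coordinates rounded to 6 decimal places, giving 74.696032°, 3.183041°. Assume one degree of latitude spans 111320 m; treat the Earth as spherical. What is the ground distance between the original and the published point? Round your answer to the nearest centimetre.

5 centimetres

Δlat = 74.69603243 − 74.696032 = +0.00000043°; Δlon = 3.18304110 − 3.183041 = +0.00000010°.
N–S: 0.00000043° × 111320 m/° = 0.0478676 m.
East–west at this latitude: 0.00000010° × 111320 × cos 74.696° ≈ 0.00000010 × 29381.8 = 0.00293818 m.
Distance: √(0.0478676² + 0.00293818²) ≈ 0.0479577 m.
That is 0.0479577 m = 4.7958 cm.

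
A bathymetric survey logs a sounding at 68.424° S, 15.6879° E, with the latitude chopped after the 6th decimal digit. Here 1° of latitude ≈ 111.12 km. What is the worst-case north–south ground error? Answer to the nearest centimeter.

Truncating at 6 decimal places can drop up to a full unit in the last place, so the latitude may be off by as much as 1e-06°.
Along the meridian that is 1e-06° × 111120 m/° = 0.11112 m.
That is 0.11112 m = 11.112 cm.

11 centimeters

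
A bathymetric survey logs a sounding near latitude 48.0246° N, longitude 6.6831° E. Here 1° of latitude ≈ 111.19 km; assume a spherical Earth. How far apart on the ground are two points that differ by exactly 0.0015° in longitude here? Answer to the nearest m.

0.0015° of longitude at 48.0246° is 0.0015 × 111190 × cos 48.0246° ≈ 0.0015 × 74365.1 = 111.548 m.

112 m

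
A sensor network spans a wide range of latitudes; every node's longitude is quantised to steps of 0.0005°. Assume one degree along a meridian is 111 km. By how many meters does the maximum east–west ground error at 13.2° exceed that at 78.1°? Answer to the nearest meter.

With a 0.0005° grid the true value lies within half a step, ±0.0005°/2 = ±0.00025°, of the stored one.
Error at 13.2° = 0.00025° × 111000 × cos 13.2° ≈ 27.75 × 0.9736 = 27.017 m.
At 78.1°: 0.00025° × 111000 × cos 78.1° = 0.00025 × 111000 × 0.2062 ≈ 5.7222 m.
Difference: 27.017 − 5.7222 = 21.295 m.

21 meters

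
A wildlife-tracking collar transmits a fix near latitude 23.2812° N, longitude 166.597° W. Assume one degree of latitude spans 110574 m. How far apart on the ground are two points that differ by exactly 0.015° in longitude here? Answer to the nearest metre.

1524 metres

0.015° of longitude at 23.2812° is 0.015 × 110574 × cos 23.2812° ≈ 0.015 × 101571 = 1523.56 m.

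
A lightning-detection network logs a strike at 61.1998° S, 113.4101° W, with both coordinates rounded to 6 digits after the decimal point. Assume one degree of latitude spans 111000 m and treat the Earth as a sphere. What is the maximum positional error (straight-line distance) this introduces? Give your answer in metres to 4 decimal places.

0.0616 metres

Rounding to 6 decimal places leaves each coordinate within ±5e-07° of the true value.
N–S: 5e-07° × 111000 m/° = 0.0555 m.
East–west component at 61.1998°: 5e-07° × 111000 × cos 61.1998° ≈ 5e-07 × 53475 ≈ 0.0267375 m.
Worst case both components are at the extreme and orthogonal: √(0.0555² + 0.0267375²) ≈ 0.0616047 m.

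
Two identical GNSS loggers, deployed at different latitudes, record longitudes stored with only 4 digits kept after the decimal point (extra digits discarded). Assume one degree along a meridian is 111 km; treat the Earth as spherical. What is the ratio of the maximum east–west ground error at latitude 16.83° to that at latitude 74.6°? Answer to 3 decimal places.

3.604

Truncating at 4 decimal places can drop up to a full unit in the last place, so the longitude may be off by as much as 0.0001°.
At 16.83°: 0.0001° × 111000 × cos 16.83° = 0.0001 × 111000 × 0.9572 ≈ 10.625 m.
Error at 74.6° = 0.0001° × 111000 × cos 74.6° ≈ 11.1 × 0.2656 = 2.9477 m.
The ratio reduces to cos 16.83° / cos 74.6° = 0.9572/0.2656 ≈ 3.6044.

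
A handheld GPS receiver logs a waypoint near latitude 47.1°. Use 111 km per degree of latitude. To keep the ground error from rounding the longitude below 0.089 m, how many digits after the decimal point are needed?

6

At 47.1° one degree of longitude covers 111000 × cos 47.1° ≈ 111000 × 0.6807 ≈ 75560 m.
N decimal places → at most half a unit in the last place, 0.5 × 10⁻ᴺ° = 75560/2 × 10⁻ᴺ m.
Setting 37780 × 10⁻ᴺ ≤ 0.089 gives 10ᴺ ≥ 4.245e+05, i.e. N ≥ 5.63.
So 6 decimal places suffice (0.0378 m); 5 would allow up to 0.378 m.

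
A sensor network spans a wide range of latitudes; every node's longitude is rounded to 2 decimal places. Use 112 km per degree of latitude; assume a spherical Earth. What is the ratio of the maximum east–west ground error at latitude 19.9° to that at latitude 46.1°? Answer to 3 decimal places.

1.356

Rounding to 2 decimal places leaves the longitude within ±0.005° of the true value.
Error at 19.9° = 0.005° × 112000 × cos 19.9° ≈ 560 × 0.9403 = 526.56 m.
At 46.1°: 0.005° × 112000 × cos 46.1° = 0.005 × 112000 × 0.6934 ≈ 388.31 m.
The ratio reduces to cos 19.9° / cos 46.1° = 0.9403/0.6934 ≈ 1.3561.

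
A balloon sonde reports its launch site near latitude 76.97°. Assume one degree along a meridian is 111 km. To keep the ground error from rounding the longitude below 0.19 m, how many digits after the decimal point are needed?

At 76.97° one degree of longitude covers 111000 × cos 76.97° ≈ 111000 × 0.2255 ≈ 25026.2 m.
Rounding to N decimal places gives at most 0.5 × 10⁻ᴺ degrees of error, i.e. 0.5 × 10⁻ᴺ × 25026.2 m.
Setting 12513.1 × 10⁻ᴺ ≤ 0.19 gives 10ᴺ ≥ 6.586e+04, i.e. N ≥ 4.82.
At 4 places the error can reach 1.25 m, but 5 places keeps it to 0.125 m.

5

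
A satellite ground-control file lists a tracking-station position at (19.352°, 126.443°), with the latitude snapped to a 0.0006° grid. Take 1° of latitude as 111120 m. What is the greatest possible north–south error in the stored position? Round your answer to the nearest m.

With a 0.0006° grid the true value lies within half a step, ±0.0006°/2 = ±0.0003°, of the stored one.
So the N–S error is at most 0.0003 × 111120 = 33.336 m.

33 m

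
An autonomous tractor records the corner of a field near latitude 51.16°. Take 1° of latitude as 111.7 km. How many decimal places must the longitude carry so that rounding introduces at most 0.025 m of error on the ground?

7

At 51.16° one degree of longitude covers 111700 × cos 51.16° ≈ 111700 × 0.6271 ≈ 70052.4 m.
Rounding to N decimal places gives at most 0.5 × 10⁻ᴺ degrees of error, i.e. 0.5 × 10⁻ᴺ × 70052.4 m.
Need 0.5 × 70052.4 × 10⁻ᴺ ≤ 0.025 → 10⁻ᴺ ≤ 7.138e-07, so N ≥ 6.15.
So 7 decimal places suffice (0.0035 m); 6 would allow up to 0.035 m.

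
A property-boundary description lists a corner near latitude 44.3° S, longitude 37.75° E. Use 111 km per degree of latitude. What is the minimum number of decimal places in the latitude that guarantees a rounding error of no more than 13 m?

One degree of latitude covers 111000 m.
With N decimal places the half-ulp bound is 0.5·10⁻ᴺ°, or 0.5·10⁻ᴺ × 111000 m on the ground.
Setting 55500 × 10⁻ᴺ ≤ 13 gives 10ᴺ ≥ 4269, i.e. N ≥ 3.63.
N = 3 would give 55.5 m (too coarse); N = 4 gives 5.55 m ≤ 13 m.

4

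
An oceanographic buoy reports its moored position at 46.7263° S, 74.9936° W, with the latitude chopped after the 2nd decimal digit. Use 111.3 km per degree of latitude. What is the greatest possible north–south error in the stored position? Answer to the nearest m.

1113 m

Truncating at 2 decimal places can drop up to a full unit in the last place, so the latitude may be off by as much as 0.01°.
Along the meridian that is 0.01° × 111300 m/° = 1113 m.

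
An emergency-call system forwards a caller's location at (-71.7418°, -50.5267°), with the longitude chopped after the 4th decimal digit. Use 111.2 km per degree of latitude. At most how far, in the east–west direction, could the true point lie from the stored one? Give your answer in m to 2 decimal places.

3.48 m

Truncating at 4 decimal places can drop up to a full unit in the last place, so the longitude may be off by as much as 0.0001°.
One degree of longitude at 71.7418° is 111200 × cos 71.7418° ≈ 111200 × 0.3133 = 34838.9 m.
So at most 0.0001° × 34838.9 ≈ 3.48389 m east–west.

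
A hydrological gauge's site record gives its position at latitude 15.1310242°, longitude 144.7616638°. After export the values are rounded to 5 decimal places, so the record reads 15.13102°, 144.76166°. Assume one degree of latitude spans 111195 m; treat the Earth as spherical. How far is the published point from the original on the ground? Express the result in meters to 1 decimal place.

Δlat = 15.1310242 − 15.13102 = +0.0000042°; Δlon = 144.7616638 − 144.76166 = +0.0000038°.
North–south shift: 0.0000042 × 111195 = 0.467019 m.
East–west at this latitude: 0.0000038° × 111195 × cos 15.131° ≈ 0.0000038 × 107340 = 0.407892 m.
Distance: √(0.467019² + 0.407892²) ≈ 0.620067 m.

0.6 meters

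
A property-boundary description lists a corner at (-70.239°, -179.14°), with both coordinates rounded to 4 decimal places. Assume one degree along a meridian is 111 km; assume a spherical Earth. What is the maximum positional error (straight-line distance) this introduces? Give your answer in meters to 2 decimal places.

Rounding to 4 decimal places leaves each coordinate within ±5e-05° of the true value.
North–south component: 5e-05° × 111000 = 5.55 m.
Longitude error → 5e-05 × 111000 × cos 70.239° = 5e-05 × 111000 × 0.3381 ≈ 1.87644 m.
Worst case both components are at the extreme and orthogonal: √(5.55² + 1.87644²) ≈ 5.85863 m.

5.86 meters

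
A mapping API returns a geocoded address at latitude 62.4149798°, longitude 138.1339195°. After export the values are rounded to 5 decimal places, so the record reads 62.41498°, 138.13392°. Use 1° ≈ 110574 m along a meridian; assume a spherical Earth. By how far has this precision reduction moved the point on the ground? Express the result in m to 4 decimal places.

Δlat = 62.4149798 − 62.41498 = -0.0000002°; Δlon = 138.1339195 − 138.13392 = -0.0000005°.
North–south shift: -0.0000002 × 110574 = -0.0221148 m.
East–west at this latitude: -0.0000005° × 110574 × cos 62.415° ≈ -0.0000005 × 51202.9 = -0.0256014 m.
Hypotenuse of the two orthogonal shifts: √(0.0221148² + 0.0256014²) = 0.0338304 m.

0.0338 m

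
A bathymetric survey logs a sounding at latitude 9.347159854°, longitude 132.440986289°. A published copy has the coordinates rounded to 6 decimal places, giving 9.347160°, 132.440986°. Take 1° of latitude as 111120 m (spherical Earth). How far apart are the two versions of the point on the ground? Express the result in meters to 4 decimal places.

0.0356 meters

The latitude changed by -0.000000146° and the longitude by +0.000000289°.
N–S: -0.000000146° × 111120 m/° = -0.0162235 m.
East–west at this latitude: 0.000000289° × 111120 × cos 9.34716° ≈ 0.000000289 × 109645 = 0.0316873 m.
Combined displacement = (0.0162235² + 0.0316873²)^½ ≈ 0.035599 m.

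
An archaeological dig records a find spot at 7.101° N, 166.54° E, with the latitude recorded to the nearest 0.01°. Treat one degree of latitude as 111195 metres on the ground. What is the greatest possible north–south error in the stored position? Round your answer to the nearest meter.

Rounding to 2 decimal places leaves the latitude within ±0.005° of the true value.
Along the meridian that is 0.005° × 111195 m/° = 555.975 m.

556 meters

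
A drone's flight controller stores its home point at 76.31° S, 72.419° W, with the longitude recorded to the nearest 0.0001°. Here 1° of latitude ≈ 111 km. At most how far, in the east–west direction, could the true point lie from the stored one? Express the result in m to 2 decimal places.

1.31 m

Rounding to 4 decimal places leaves the longitude within ±5e-05° of the true value.
One degree of longitude at 76.31° is 111000 × cos 76.31° ≈ 111000 × 0.2367 = 26270.2 m.
So at most 5e-05° × 26270.2 ≈ 1.31351 m east–west.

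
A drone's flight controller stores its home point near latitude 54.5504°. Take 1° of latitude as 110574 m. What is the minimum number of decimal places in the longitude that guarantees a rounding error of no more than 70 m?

3

At 54.5504° one degree of longitude covers 110574 × cos 54.5504° ≈ 110574 × 0.5800 ≈ 64131.4 m.
With N decimal places the half-ulp bound is 0.5·10⁻ᴺ°, or 0.5·10⁻ᴺ × 64131.4 m on the ground.
Need 0.5 × 64131.4 × 10⁻ᴺ ≤ 70 → 10⁻ᴺ ≤ 2.183e-03, so N ≥ 2.66.
So 3 decimal places suffice (32.1 m); 2 would allow up to 321 m.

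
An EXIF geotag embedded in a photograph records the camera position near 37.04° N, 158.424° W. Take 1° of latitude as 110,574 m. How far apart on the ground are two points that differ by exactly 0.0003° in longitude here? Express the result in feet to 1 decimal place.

86.9 feet

One degree of longitude here spans 110574 × cos 37.04° = 110574 × 0.7982 ≈ 88261.8 m; 0.0003° of that is 26.4786 m.
Converting: 26.4786 m × 3.2808 ft/m ≈ 86.872 ft.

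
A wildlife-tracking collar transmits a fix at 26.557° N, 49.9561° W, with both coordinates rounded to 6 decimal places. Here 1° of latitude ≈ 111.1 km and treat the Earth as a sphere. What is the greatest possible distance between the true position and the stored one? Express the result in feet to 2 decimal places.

0.24 feet

Rounding to 6 decimal places leaves each coordinate within ±5e-07° of the true value.
Latitude error → 5e-07 × 111100 = 0.05555 m along the meridian.
E–W at 26.557°: 5e-07° × 111100 × cos 26.557° = 5e-07 × 111100 × 0.8945 ≈ 0.0496889 m.
Worst case both components are at the extreme and orthogonal: √(0.05555² + 0.0496889²) ≈ 0.0745305 m.
In feet: 0.0745305 m ÷ 0.3048 ≈ 0.24452 ft.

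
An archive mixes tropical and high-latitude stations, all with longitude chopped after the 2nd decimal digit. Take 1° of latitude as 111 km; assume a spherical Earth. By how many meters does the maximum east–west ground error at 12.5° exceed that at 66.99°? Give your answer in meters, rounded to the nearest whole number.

Truncating at 2 decimal places can drop up to a full unit in the last place, so the longitude may be off by as much as 0.01°.
Error at 12.5° = 0.01° × 111000 × cos 12.5° ≈ 1110 × 0.9763 = 1083.7 m.
At 66.99°: 0.01° × 111000 × cos 66.99° = 0.01 × 111000 × 0.3909 ≈ 433.89 m.
So the lower-latitude error exceeds the higher by 1083.7 − 433.89 = 649.8 m.

650 meters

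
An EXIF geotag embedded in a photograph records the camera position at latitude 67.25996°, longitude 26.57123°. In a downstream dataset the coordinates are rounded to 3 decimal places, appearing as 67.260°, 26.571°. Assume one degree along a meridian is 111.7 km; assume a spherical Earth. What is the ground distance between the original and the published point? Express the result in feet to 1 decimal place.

The latitude changed by -0.00004° and the longitude by +0.00023°.
N–S: -0.00004° × 111700 m/° = -4.468 m.
East–west at this latitude: 0.00023° × 111700 × cos 67.26° ≈ 0.00023 × 43177.6 = 9.93086 m.
Hypotenuse of the two orthogonal shifts: √(4.468² + 9.93086²) = 10.8897 m.
Converting: 10.8897 m × 3.2808 ft/m ≈ 35.727 ft.

35.7 feet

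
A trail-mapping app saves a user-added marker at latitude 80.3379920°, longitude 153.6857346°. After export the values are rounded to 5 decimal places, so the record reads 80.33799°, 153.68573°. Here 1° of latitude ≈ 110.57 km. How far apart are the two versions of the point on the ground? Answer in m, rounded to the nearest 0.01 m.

Δlat = 80.3379920 − 80.33799 = +0.0000020°; Δlon = 153.6857346 − 153.68573 = +0.0000046°.
North–south shift: 0.0000020 × 110570 = 0.22114 m.
E–W at 80.338°: 0.0000046° × 110570 × cos 80.338° = 0.0000046 × 110570 × 0.1678 ≈ 0.085365 m.
Combined displacement = (0.22114² + 0.085365²)^½ ≈ 0.237044 m.

0.24 m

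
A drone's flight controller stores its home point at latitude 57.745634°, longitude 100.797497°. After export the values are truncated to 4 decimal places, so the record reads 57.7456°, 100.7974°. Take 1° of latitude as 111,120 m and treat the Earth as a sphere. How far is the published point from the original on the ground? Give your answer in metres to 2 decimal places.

The latitude changed by +0.000034° and the longitude by +0.000097°.
N–S: 0.000034° × 111120 m/° = 3.77808 m.
E–W at 57.7456°: 0.000097° × 111120 × cos 57.7456° = 0.000097 × 111120 × 0.5337 ≈ 5.75234 m.
Hypotenuse of the two orthogonal shifts: √(3.77808² + 5.75234²) = 6.8821 m.

6.88 metres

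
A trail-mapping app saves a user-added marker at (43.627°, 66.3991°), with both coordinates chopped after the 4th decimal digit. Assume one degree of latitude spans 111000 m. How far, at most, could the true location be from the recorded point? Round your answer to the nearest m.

14 m

Truncating at 4 decimal places can drop up to a full unit in the last place, so each coordinate may be off by as much as 0.0001°.
N–S: 0.0001° × 111000 m/° = 11.1 m.
E–W at 43.627°: 0.0001° × 111000 × cos 43.627° = 0.0001 × 111000 × 0.7238 ≈ 8.0347 m.
Combining orthogonally: (11.1² + 8.0347²)^½ ≈ 13.7028 m.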